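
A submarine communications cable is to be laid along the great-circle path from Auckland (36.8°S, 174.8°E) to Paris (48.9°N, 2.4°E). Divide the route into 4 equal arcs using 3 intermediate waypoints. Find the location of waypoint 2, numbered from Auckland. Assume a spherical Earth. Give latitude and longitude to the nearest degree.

Write both endpoints as unit vectors p₁, p₂ with components (cos φ cos λ, cos φ sin λ, sin φ).
The central angle between the endpoints is δ = arccos(p₁·p₂) ≈ 2.909 rad (166.7°).
Interpolate at f = 2/4 with slerp weights a = sin((1−f)δ)/sin δ ≈ 4.316, b = sin(fδ)/sin δ ≈ 4.316.
p = a·p₁ + b·p₂ ≈ (-0.607, 0.432, 0.667); φ = arcsin(p_z) ≈ 41.84°, λ = atan2(p_y, p_x) ≈ 144.56°.

≈ (42°N, 145°E)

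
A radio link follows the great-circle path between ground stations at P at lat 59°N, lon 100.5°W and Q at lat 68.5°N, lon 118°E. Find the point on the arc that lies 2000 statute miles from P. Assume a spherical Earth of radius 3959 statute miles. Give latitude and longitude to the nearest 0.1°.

The haversine formula gives a central angle δ ≈ 0.863 rad (49.5°) between the endpoints. The total great-circle distance is δ·R ≈ 0.863 × 3959 ≈ 3419 mi, so the target fraction is f = 2000/3419 ≈ 0.585.
Interpolate at f ≈ 0.585 with slerp weights a = sin((1−f)δ)/sin δ ≈ 0.461, b = sin(fδ)/sin δ ≈ 0.637.
p = a·p₁ + b·p₂ ≈ (-0.153, -0.028, 0.988); φ = arcsin(p_z) ≈ 81.06°, λ = atan2(p_y, p_x) ≈ -169.76°.

≈ lat 81.1°N, lon 169.8°W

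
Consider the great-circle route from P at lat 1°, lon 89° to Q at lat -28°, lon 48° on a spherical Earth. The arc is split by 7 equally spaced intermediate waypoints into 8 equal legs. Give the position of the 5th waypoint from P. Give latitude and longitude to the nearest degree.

Convert each endpoint to a unit vector on the sphere (x = cos φ cos λ, y = cos φ sin λ, z = sin φ).
The central angle between the endpoints is δ = arccos(p₁·p₂) ≈ 0.853 rad (48.8°).
Interpolate at f = 5/8 with slerp weights a = sin((1−f)δ)/sin δ ≈ 0.417, b = sin(fδ)/sin δ ≈ 0.675.
p = a·p₁ + b·p₂ ≈ (0.406, 0.860, -0.309); φ = arcsin(p_z) ≈ -18.03°, λ = atan2(p_y, p_x) ≈ 64.73°.

≈ lat -18°, lon 65°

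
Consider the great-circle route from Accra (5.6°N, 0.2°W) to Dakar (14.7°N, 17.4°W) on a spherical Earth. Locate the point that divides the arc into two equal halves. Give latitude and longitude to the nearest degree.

From cos δ = sin φ₁ sin φ₂ + cos φ₁ cos φ₂ cos Δλ, the central angle is δ ≈ 0.335 rad (19.2°).
Interpolate at f = 1/2 with slerp weights a = sin((1−f)δ)/sin δ ≈ 0.507, b = sin(fδ)/sin δ ≈ 0.507.
p = a·p₁ + b·p₂ ≈ (0.973, -0.148, 0.178); φ = arcsin(p_z) ≈ 10.26°, λ = atan2(p_y, p_x) ≈ -8.68°.

≈ (10°N, 9°W)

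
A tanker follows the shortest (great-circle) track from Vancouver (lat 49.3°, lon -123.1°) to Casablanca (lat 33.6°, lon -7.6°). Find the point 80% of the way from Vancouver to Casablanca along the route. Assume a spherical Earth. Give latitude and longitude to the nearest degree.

Write both endpoints as unit vectors p₁, p₂ with components (cos φ cos λ, cos φ sin λ, sin φ).
The central angle between the endpoints is δ = arccos(p₁·p₂) ≈ 1.384 rad (79.3°).
Interpolate at f = 0.80 with slerp weights a = sin((1−f)δ)/sin δ ≈ 0.278, b = sin(fδ)/sin δ ≈ 0.910.
p = a·p₁ + b·p₂ ≈ (0.652, -0.252, 0.715); φ = arcsin(p_z) ≈ 45.61°, λ = atan2(p_y, p_x) ≈ -21.13°.

≈ lat 46°, lon -21°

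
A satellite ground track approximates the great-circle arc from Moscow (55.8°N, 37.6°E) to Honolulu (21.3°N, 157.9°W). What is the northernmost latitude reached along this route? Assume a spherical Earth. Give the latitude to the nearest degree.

The great circle lies in the plane with unit normal n̂ = (p₁ × p₂)/|p₁ × p₂|.
Here n̂_z ≈ +0.143; the vertex latitude is φ_max = arccos|n̂_z| ≈ 81.8°.
Check via Clairaut: cos φ_max = |cos φ₁| · sin C = cos(55.8°)·sin(14.7°) ≈ 0.143, again giving ≈ 81.8°.

≈ 82°N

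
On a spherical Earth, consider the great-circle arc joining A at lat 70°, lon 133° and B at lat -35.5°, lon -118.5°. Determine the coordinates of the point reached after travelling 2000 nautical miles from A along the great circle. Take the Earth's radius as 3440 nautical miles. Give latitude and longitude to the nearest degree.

Write both endpoints as unit vectors p₁, p₂ with components (cos φ cos λ, cos φ sin λ, sin φ).
The central angle between the endpoints is δ = arccos(p₁·p₂) ≈ 2.258 rad (129.3°). The total great-circle distance is δ·R ≈ 2.258 × 3440 ≈ 7766 nmi, so the target fraction is f = 2000/7766 ≈ 0.258.
Interpolate at f ≈ 0.258 with slerp weights a = sin((1−f)δ)/sin δ ≈ 1.286, b = sin(fδ)/sin δ ≈ 0.710.
p = a·p₁ + b·p₂ ≈ (-0.576, -0.186, 0.796); φ = arcsin(p_z) ≈ 52.75°, λ = atan2(p_y, p_x) ≈ -162.06°.

≈ lat 53°, lon -162°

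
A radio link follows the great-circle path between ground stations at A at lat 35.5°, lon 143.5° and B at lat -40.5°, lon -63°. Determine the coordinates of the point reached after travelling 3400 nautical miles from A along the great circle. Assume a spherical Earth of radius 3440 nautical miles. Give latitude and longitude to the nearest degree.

≈ lat 4°, lon -165°

Convert each endpoint to a unit vector on the sphere (x = cos φ cos λ, y = cos φ sin λ, z = sin φ).
The central angle between the endpoints is δ = arccos(p₁·p₂) ≈ 2.768 rad (158.6°). The total great-circle distance is δ·R ≈ 2.768 × 3440 ≈ 9523 nmi, so the target fraction is f = 3400/9523 ≈ 0.357.
Interpolate at f ≈ 0.357 with slerp weights a = sin((1−f)δ)/sin δ ≈ 2.683, b = sin(fδ)/sin δ ≈ 2.290.
p = a·p₁ + b·p₂ ≈ (-0.965, -0.253, 0.070); φ = arcsin(p_z) ≈ 4.04°, λ = atan2(p_y, p_x) ≈ -165.33°.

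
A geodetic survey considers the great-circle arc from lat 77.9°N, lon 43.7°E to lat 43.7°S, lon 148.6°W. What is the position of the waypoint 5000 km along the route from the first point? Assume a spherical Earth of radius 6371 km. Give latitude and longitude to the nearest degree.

≈ lat 57°N, lon 157°W

Write both endpoints as unit vectors p₁, p₂ with components (cos φ cos λ, cos φ sin λ, sin φ).
The central angle between the endpoints is δ = arccos(p₁·p₂) ≈ 2.539 rad (145.4°). The total great-circle distance is δ·R ≈ 2.539 × 6371 ≈ 16173 km, so the target fraction is f = 5000/16173 ≈ 0.309.
Interpolate at f ≈ 0.309 with slerp weights a = sin((1−f)δ)/sin δ ≈ 1.734, b = sin(fδ)/sin δ ≈ 1.246.
p = a·p₁ + b·p₂ ≈ (-0.506, -0.218, 0.834); φ = arcsin(p_z) ≈ 56.55°, λ = atan2(p_y, p_x) ≈ -156.67°.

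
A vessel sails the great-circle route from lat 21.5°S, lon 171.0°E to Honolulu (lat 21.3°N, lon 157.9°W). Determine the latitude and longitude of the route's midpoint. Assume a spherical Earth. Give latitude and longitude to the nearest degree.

From cos δ = sin φ₁ sin φ₂ + cos φ₁ cos φ₂ cos Δλ, the central angle is δ ≈ 0.916 rad (52.5°).
Interpolate at f = 1/2 with slerp weights a = sin((1−f)δ)/sin δ ≈ 0.557, b = sin(fδ)/sin δ ≈ 0.557.
p = a·p₁ + b·p₂ ≈ (-0.993, -0.114, -0.002); φ = arcsin(p_z) ≈ -0.10°, λ = atan2(p_y, p_x) ≈ -173.44°.

≈ lat 0°N, lon 173°W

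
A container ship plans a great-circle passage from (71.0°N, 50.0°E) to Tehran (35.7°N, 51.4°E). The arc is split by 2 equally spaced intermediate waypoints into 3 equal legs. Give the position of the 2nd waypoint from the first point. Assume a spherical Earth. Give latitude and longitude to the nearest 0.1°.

Write both endpoints as unit vectors p₁, p₂ with components (cos φ cos λ, cos φ sin λ, sin φ).
The central angle between the endpoints is δ = arccos(p₁·p₂) ≈ 0.616 rad (35.3°).
Interpolate at f = 2/3 with slerp weights a = sin((1−f)δ)/sin δ ≈ 0.353, b = sin(fδ)/sin δ ≈ 0.691.
p = a·p₁ + b·p₂ ≈ (0.424, 0.527, 0.737); φ = arcsin(p_z) ≈ 47.47°, λ = atan2(p_y, p_x) ≈ 51.16°.

≈ (47.5°N, 51.2°E)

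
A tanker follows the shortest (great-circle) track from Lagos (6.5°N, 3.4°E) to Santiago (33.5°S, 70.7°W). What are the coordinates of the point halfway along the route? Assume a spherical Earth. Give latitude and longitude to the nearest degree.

≈ (17°S, 30°W)

Write both endpoints as unit vectors p₁, p₂ with components (cos φ cos λ, cos φ sin λ, sin φ).
The central angle between the endpoints is δ = arccos(p₁·p₂) ≈ 1.406 rad (80.5°).
Interpolate at f = 1/2 with slerp weights a = sin((1−f)δ)/sin δ ≈ 0.655, b = sin(fδ)/sin δ ≈ 0.655.
p = a·p₁ + b·p₂ ≈ (0.831, -0.477, -0.287); φ = arcsin(p_z) ≈ -16.71°, λ = atan2(p_y, p_x) ≈ -29.88°.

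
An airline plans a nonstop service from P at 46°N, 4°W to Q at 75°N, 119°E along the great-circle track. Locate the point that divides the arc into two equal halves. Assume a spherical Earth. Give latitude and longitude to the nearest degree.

Convert each endpoint to a unit vector on the sphere (x = cos φ cos λ, y = cos φ sin λ, z = sin φ).
The central angle between the endpoints is δ = arccos(p₁·p₂) ≈ 0.931 rad (53.4°).
Interpolate at f = 1/2 with slerp weights a = sin((1−f)δ)/sin δ ≈ 0.560, b = sin(fδ)/sin δ ≈ 0.560.
p = a·p₁ + b·p₂ ≈ (0.318, 0.100, 0.943); φ = arcsin(p_z) ≈ 70.56°, λ = atan2(p_y, p_x) ≈ 17.41°.

≈ 71°N, 17°E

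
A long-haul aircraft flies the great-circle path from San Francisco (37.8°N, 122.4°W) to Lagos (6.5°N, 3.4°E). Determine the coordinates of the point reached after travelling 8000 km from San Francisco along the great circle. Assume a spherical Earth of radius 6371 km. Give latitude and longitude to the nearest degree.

Convert each endpoint to a unit vector on the sphere (x = cos φ cos λ, y = cos φ sin λ, z = sin φ).
The central angle between the endpoints is δ = arccos(p₁·p₂) ≈ 1.971 rad (112.9°). The total great-circle distance is δ·R ≈ 1.971 × 6371 ≈ 12559 km, so the target fraction is f = 8000/12559 ≈ 0.637.
Interpolate at f ≈ 0.637 with slerp weights a = sin((1−f)δ)/sin δ ≈ 0.712, b = sin(fδ)/sin δ ≈ 1.032.
p = a·p₁ + b·p₂ ≈ (0.722, -0.414, 0.554); φ = arcsin(p_z) ≈ 33.61°, λ = atan2(p_y, p_x) ≈ -29.84°.

≈ 34°N, 30°W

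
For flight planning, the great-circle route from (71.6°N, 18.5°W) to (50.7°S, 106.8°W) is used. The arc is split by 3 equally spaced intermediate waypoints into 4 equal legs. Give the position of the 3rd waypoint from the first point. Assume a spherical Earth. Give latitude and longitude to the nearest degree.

Write both endpoints as unit vectors p₁, p₂ with components (cos φ cos λ, cos φ sin λ, sin φ).
The central angle between the endpoints is δ = arccos(p₁·p₂) ≈ 2.387 rad (136.7°).
Interpolate at f = 3/4 with slerp weights a = sin((1−f)δ)/sin δ ≈ 0.820, b = sin(fδ)/sin δ ≈ 1.424.
p = a·p₁ + b·p₂ ≈ (-0.015, -0.946, -0.324); φ = arcsin(p_z) ≈ -18.92°, λ = atan2(p_y, p_x) ≈ -90.93°.

≈ (19°S, 91°W)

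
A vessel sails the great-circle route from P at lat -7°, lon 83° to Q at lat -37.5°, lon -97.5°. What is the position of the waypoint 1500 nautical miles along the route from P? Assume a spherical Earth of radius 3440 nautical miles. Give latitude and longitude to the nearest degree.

≈ lat -32°, lon 83°

Write both endpoints as unit vectors p₁, p₂ with components (cos φ cos λ, cos φ sin λ, sin φ).
The central angle between the endpoints is δ = arccos(p₁·p₂) ≈ 2.365 rad (135.5°). The total great-circle distance is δ·R ≈ 2.365 × 3440 ≈ 8135 nmi, so the target fraction is f = 1500/8135 ≈ 0.184.
Interpolate at f ≈ 0.184 with slerp weights a = sin((1−f)δ)/sin δ ≈ 1.336, b = sin(fδ)/sin δ ≈ 0.603.
p = a·p₁ + b·p₂ ≈ (0.099, 0.842, -0.530); φ = arcsin(p_z) ≈ -31.98°, λ = atan2(p_y, p_x) ≈ 83.28°.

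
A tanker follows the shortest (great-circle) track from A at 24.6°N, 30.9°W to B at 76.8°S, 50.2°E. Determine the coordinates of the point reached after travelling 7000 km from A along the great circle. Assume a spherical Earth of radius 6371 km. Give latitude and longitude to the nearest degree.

≈ 37°S, 15°W

Convert each endpoint to a unit vector on the sphere (x = cos φ cos λ, y = cos φ sin λ, z = sin φ).
The central angle between the endpoints is δ = arccos(p₁·p₂) ≈ 1.953 rad (111.9°). The total great-circle distance is δ·R ≈ 1.953 × 6371 ≈ 12444 km, so the target fraction is f = 7000/12444 ≈ 0.563.
Interpolate at f ≈ 0.563 with slerp weights a = sin((1−f)δ)/sin δ ≈ 0.813, b = sin(fδ)/sin δ ≈ 0.960.
p = a·p₁ + b·p₂ ≈ (0.775, -0.211, -0.596); φ = arcsin(p_z) ≈ -36.60°, λ = atan2(p_y, p_x) ≈ -15.25°.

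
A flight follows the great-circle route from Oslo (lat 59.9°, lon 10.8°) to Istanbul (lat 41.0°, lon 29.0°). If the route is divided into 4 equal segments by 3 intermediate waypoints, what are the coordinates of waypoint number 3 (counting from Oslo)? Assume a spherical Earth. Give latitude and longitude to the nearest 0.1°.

≈ lat 46.0°, lon 25.7°

Write both endpoints as unit vectors p₁, p₂ with components (cos φ cos λ, cos φ sin λ, sin φ).
The central angle between the endpoints is δ = arccos(p₁·p₂) ≈ 0.384 rad (22.0°).
Interpolate at f = 3/4 with slerp weights a = sin((1−f)δ)/sin δ ≈ 0.256, b = sin(fδ)/sin δ ≈ 0.758.
p = a·p₁ + b·p₂ ≈ (0.627, 0.301, 0.719); φ = arcsin(p_z) ≈ 45.95°, λ = atan2(p_y, p_x) ≈ 25.70°.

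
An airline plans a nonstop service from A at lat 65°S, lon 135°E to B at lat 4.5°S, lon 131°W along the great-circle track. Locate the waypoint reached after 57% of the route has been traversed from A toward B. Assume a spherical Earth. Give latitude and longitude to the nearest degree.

Convert each endpoint to a unit vector on the sphere (x = cos φ cos λ, y = cos φ sin λ, z = sin φ).
The central angle between the endpoints is δ = arccos(p₁·p₂) ≈ 1.529 rad (87.6°).
Interpolate at f = 0.57 with slerp weights a = sin((1−f)δ)/sin δ ≈ 0.612, b = sin(fδ)/sin δ ≈ 0.766.
p = a·p₁ + b·p₂ ≈ (-0.684, -0.394, -0.614); φ = arcsin(p_z) ≈ -37.91°, λ = atan2(p_y, p_x) ≈ -150.08°.

≈ lat 38°S, lon 150°W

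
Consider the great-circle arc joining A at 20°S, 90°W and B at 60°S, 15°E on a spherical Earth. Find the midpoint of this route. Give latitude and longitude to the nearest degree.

Write both endpoints as unit vectors p₁, p₂ with components (cos φ cos λ, cos φ sin λ, sin φ).
The central angle between the endpoints is δ = arccos(p₁·p₂) ≈ 1.395 rad (79.9°).
Interpolate at f = 1/2 with slerp weights a = sin((1−f)δ)/sin δ ≈ 0.652, b = sin(fδ)/sin δ ≈ 0.652.
p = a·p₁ + b·p₂ ≈ (0.315, -0.529, -0.788); φ = arcsin(p_z) ≈ -52.02°, λ = atan2(p_y, p_x) ≈ -59.20°.

≈ 52°S, 59°W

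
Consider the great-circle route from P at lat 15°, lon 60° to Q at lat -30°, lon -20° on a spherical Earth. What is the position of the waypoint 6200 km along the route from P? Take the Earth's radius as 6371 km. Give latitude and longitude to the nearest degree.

From cos δ = sin φ₁ sin φ₂ + cos φ₁ cos φ₂ cos Δλ, the central angle is δ ≈ 1.555 rad (89.1°). The total great-circle distance is δ·R ≈ 1.555 × 6371 ≈ 9907 km, so the target fraction is f = 6200/9907 ≈ 0.626.
Interpolate at f ≈ 0.626 with slerp weights a = sin((1−f)δ)/sin δ ≈ 0.550, b = sin(fδ)/sin δ ≈ 0.827.
p = a·p₁ + b·p₂ ≈ (0.938, 0.215, -0.271); φ = arcsin(p_z) ≈ -15.73°, λ = atan2(p_y, p_x) ≈ 12.90°.

≈ lat -16°, lon 13°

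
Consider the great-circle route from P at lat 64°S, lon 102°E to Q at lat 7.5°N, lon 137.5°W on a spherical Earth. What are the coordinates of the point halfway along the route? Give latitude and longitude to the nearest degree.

≈ lat 42°S, lon 164°W

Convert each endpoint to a unit vector on the sphere (x = cos φ cos λ, y = cos φ sin λ, z = sin φ).
The central angle between the endpoints is δ = arccos(p₁·p₂) ≈ 1.915 rad (109.7°).
Interpolate at f = 1/2 with slerp weights a = sin((1−f)δ)/sin δ ≈ 0.869, b = sin(fδ)/sin δ ≈ 0.869.
p = a·p₁ + b·p₂ ≈ (-0.714, -0.209, -0.668); φ = arcsin(p_z) ≈ -41.88°, λ = atan2(p_y, p_x) ≈ -163.66°.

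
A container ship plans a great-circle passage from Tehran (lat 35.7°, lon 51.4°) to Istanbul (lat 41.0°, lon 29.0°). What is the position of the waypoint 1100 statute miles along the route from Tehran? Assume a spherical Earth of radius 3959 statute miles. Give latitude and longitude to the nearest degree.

Write both endpoints as unit vectors p₁, p₂ with components (cos φ cos λ, cos φ sin λ, sin φ).
The central angle between the endpoints is δ = arccos(p₁·p₂) ≈ 0.319 rad (18.3°). The total great-circle distance is δ·R ≈ 0.319 × 3959 ≈ 1264 mi, so the target fraction is f = 1100/1264 ≈ 0.870.
Interpolate at f ≈ 0.870 with slerp weights a = sin((1−f)δ)/sin δ ≈ 0.132, b = sin(fδ)/sin δ ≈ 0.874.
p = a·p₁ + b·p₂ ≈ (0.644, 0.403, 0.650); φ = arcsin(p_z) ≈ 40.56°, λ = atan2(p_y, p_x) ≈ 32.08°.

≈ lat 41°, lon 32°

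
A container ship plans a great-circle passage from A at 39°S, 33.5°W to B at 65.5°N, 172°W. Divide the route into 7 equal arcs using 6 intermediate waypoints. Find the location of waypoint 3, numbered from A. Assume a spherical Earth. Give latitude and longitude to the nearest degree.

≈ 18°N, 60°W

The haversine formula gives a central angle δ ≈ 2.522 rad (144.5°) between the endpoints.
Interpolate at f = 3/7 with slerp weights a = sin((1−f)δ)/sin δ ≈ 1.707, b = sin(fδ)/sin δ ≈ 1.519.
p = a·p₁ + b·p₂ ≈ (0.483, -0.820, 0.308); φ = arcsin(p_z) ≈ 17.93°, λ = atan2(p_y, p_x) ≈ -59.52°.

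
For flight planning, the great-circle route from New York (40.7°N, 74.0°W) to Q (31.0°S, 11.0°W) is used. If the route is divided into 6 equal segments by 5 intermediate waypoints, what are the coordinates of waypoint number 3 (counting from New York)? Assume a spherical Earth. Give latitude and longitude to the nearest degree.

≈ (6°N, 40°W)

The haversine formula gives a central angle δ ≈ 1.612 rad (92.3°) between the endpoints.
Interpolate at f = 3/6 with slerp weights a = sin((1−f)δ)/sin δ ≈ 0.722, b = sin(fδ)/sin δ ≈ 0.722.
p = a·p₁ + b·p₂ ≈ (0.758, -0.644, 0.099); φ = arcsin(p_z) ≈ 5.68°, λ = atan2(p_y, p_x) ≈ -40.35°.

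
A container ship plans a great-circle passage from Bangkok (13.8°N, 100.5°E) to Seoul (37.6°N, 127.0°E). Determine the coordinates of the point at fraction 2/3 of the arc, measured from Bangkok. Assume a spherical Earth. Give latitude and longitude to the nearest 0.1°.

≈ 30.2°N, 116.9°E

Convert each endpoint to a unit vector on the sphere (x = cos φ cos λ, y = cos φ sin λ, z = sin φ).
The central angle between the endpoints is δ = arccos(p₁·p₂) ≈ 0.584 rad (33.5°).
Interpolate at f = 2/3 with slerp weights a = sin((1−f)δ)/sin δ ≈ 0.351, b = sin(fδ)/sin δ ≈ 0.688.
p = a·p₁ + b·p₂ ≈ (-0.390, 0.771, 0.504); φ = arcsin(p_z) ≈ 30.25°, λ = atan2(p_y, p_x) ≈ 116.86°.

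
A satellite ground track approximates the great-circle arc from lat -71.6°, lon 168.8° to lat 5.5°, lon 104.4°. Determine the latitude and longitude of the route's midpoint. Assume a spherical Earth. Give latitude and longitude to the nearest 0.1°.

≈ lat -36.2°, lon 118.5°

Write both endpoints as unit vectors p₁, p₂ with components (cos φ cos λ, cos φ sin λ, sin φ).
The central angle between the endpoints is δ = arccos(p₁·p₂) ≈ 1.526 rad (87.4°).
Interpolate at f = 1/2 with slerp weights a = sin((1−f)δ)/sin δ ≈ 0.692, b = sin(fδ)/sin δ ≈ 0.692.
p = a·p₁ + b·p₂ ≈ (-0.385, 0.709, -0.590); φ = arcsin(p_z) ≈ -36.16°, λ = atan2(p_y, p_x) ≈ 118.52°.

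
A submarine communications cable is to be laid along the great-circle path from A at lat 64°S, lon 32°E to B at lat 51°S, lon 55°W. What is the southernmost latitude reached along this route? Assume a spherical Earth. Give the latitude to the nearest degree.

≈ 67°S

The great circle lies in the plane with unit normal n̂ = (p₁ × p₂)/|p₁ × p₂|.
Here n̂_z ≈ -0.393; the vertex latitude is φ_max = arccos|n̂_z| ≈ 66.9°.
Check via Clairaut: cos φ_max = |cos φ₁| · sin C = cos(64.0°)·sin(116.3°) ≈ 0.393, again giving ≈ 66.9°.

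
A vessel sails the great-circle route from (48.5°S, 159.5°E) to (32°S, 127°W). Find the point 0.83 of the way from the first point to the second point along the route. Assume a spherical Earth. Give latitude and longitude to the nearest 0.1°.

Write both endpoints as unit vectors p₁, p₂ with components (cos φ cos λ, cos φ sin λ, sin φ).
The central angle between the endpoints is δ = arccos(p₁·p₂) ≈ 0.981 rad (56.2°).
Interpolate at f = 0.83 with slerp weights a = sin((1−f)δ)/sin δ ≈ 0.200, b = sin(fδ)/sin δ ≈ 0.875.
p = a·p₁ + b·p₂ ≈ (-0.571, -0.546, -0.613); φ = arcsin(p_z) ≈ -37.83°, λ = atan2(p_y, p_x) ≈ -136.24°.

≈ (37.8°S, 136.2°W)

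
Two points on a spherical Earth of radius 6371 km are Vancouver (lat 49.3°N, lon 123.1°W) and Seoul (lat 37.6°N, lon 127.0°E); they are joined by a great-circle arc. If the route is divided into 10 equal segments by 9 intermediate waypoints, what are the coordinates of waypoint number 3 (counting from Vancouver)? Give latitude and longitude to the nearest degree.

From cos δ = sin φ₁ sin φ₂ + cos φ₁ cos φ₂ cos Δλ, the central angle is δ ≈ 1.280 rad (73.3°).
Interpolate at f = 3/10 with slerp weights a = sin((1−f)δ)/sin δ ≈ 0.815, b = sin(fδ)/sin δ ≈ 0.391.
p = a·p₁ + b·p₂ ≈ (-0.477, -0.198, 0.857); φ = arcsin(p_z) ≈ 58.93°, λ = atan2(p_y, p_x) ≈ -157.46°.

≈ lat 59°N, lon 157°W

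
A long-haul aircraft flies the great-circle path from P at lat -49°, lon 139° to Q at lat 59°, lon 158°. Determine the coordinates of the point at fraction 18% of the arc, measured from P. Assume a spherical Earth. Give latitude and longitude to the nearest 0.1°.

From cos δ = sin φ₁ sin φ₂ + cos φ₁ cos φ₂ cos Δλ, the central angle is δ ≈ 1.904 rad (109.1°).
Interpolate at f = 0.18 with slerp weights a = sin((1−f)δ)/sin δ ≈ 1.058, b = sin(fδ)/sin δ ≈ 0.356.
p = a·p₁ + b·p₂ ≈ (-0.694, 0.524, -0.494); φ = arcsin(p_z) ≈ -29.59°, λ = atan2(p_y, p_x) ≈ 142.93°.

≈ lat -29.6°, lon 142.9°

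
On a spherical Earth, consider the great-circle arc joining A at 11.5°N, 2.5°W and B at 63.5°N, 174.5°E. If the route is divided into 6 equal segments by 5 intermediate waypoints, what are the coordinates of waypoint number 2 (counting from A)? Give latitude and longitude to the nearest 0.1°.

≈ 46.5°N, 1.3°W

Convert each endpoint to a unit vector on the sphere (x = cos φ cos λ, y = cos φ sin λ, z = sin φ).
The central angle between the endpoints is δ = arccos(p₁·p₂) ≈ 1.832 rad (105.0°).
Interpolate at f = 2/6 with slerp weights a = sin((1−f)δ)/sin δ ≈ 0.973, b = sin(fδ)/sin δ ≈ 0.594.
p = a·p₁ + b·p₂ ≈ (0.688, -0.016, 0.725); φ = arcsin(p_z) ≈ 46.47°, λ = atan2(p_y, p_x) ≈ -1.35°.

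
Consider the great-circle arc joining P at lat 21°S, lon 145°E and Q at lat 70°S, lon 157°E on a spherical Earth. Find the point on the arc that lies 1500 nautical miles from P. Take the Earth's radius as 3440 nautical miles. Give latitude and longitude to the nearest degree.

From cos δ = sin φ₁ sin φ₂ + cos φ₁ cos φ₂ cos Δλ, the central angle is δ ≈ 0.864 rad (49.5°). The total great-circle distance is δ·R ≈ 0.864 × 3440 ≈ 2974 nmi, so the target fraction is f = 1500/2974 ≈ 0.504.
Interpolate at f ≈ 0.504 with slerp weights a = sin((1−f)δ)/sin δ ≈ 0.546, b = sin(fδ)/sin δ ≈ 0.555.
p = a·p₁ + b·p₂ ≈ (-0.592, 0.367, -0.717); φ = arcsin(p_z) ≈ -45.84°, λ = atan2(p_y, p_x) ≈ 148.25°.

≈ lat 46°S, lon 148°E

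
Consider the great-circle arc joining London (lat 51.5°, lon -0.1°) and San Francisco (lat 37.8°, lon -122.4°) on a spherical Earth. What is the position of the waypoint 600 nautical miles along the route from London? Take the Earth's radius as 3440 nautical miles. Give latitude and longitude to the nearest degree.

≈ lat 58°, lon -13°

Write both endpoints as unit vectors p₁, p₂ with components (cos φ cos λ, cos φ sin λ, sin φ).
The central angle between the endpoints is δ = arccos(p₁·p₂) ≈ 1.352 rad (77.5°). The total great-circle distance is δ·R ≈ 1.352 × 3440 ≈ 4652 nmi, so the target fraction is f = 600/4652 ≈ 0.129.
Interpolate at f ≈ 0.129 with slerp weights a = sin((1−f)δ)/sin δ ≈ 0.946, b = sin(fδ)/sin δ ≈ 0.178.
p = a·p₁ + b·p₂ ≈ (0.514, -0.120, 0.850); φ = arcsin(p_z) ≈ 58.16°, λ = atan2(p_y, p_x) ≈ -13.11°.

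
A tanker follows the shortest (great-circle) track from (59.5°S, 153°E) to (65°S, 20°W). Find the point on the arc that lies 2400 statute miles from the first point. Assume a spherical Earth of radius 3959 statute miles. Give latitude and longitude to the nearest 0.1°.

Convert each endpoint to a unit vector on the sphere (x = cos φ cos λ, y = cos φ sin λ, z = sin φ).
The central angle between the endpoints is δ = arccos(p₁·p₂) ≈ 0.967 rad (55.4°). The total great-circle distance is δ·R ≈ 0.967 × 3959 ≈ 3827 mi, so the target fraction is f = 2400/3827 ≈ 0.627.
Interpolate at f ≈ 0.627 with slerp weights a = sin((1−f)δ)/sin δ ≈ 0.429, b = sin(fδ)/sin δ ≈ 0.692.
p = a·p₁ + b·p₂ ≈ (0.081, -0.001, -0.997); φ = arcsin(p_z) ≈ -85.35°, λ = atan2(p_y, p_x) ≈ -0.92°.

≈ (85.3°S, 0.9°W)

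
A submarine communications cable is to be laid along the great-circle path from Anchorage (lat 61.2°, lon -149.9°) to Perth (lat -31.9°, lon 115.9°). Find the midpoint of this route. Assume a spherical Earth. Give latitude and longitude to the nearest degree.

≈ lat 20°, lon 146°

Write both endpoints as unit vectors p₁, p₂ with components (cos φ cos λ, cos φ sin λ, sin φ).
The central angle between the endpoints is δ = arccos(p₁·p₂) ≈ 2.086 rad (119.5°).
Interpolate at f = 1/2 with slerp weights a = sin((1−f)δ)/sin δ ≈ 0.993, b = sin(fδ)/sin δ ≈ 0.993.
p = a·p₁ + b·p₂ ≈ (-0.782, 0.518, 0.345); φ = arcsin(p_z) ≈ 20.21°, λ = atan2(p_y, p_x) ≈ 146.46°.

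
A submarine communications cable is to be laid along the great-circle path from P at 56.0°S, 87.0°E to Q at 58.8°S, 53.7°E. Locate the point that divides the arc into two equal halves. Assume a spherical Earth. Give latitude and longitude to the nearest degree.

≈ 59°S, 71°E

Write both endpoints as unit vectors p₁, p₂ with components (cos φ cos λ, cos φ sin λ, sin φ).
The central angle between the endpoints is δ = arccos(p₁·p₂) ≈ 0.314 rad (18.0°).
Interpolate at f = 1/2 with slerp weights a = sin((1−f)δ)/sin δ ≈ 0.506, b = sin(fδ)/sin δ ≈ 0.506.
p = a·p₁ + b·p₂ ≈ (0.170, 0.494, -0.853); φ = arcsin(p_z) ≈ -58.50°, λ = atan2(p_y, p_x) ≈ 71.00°.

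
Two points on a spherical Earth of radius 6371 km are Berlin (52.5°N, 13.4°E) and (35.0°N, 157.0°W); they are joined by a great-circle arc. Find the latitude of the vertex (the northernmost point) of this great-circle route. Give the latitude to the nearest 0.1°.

The great circle lies in the plane with unit normal n̂ = (p₁ × p₂)/|p₁ × p₂|.
Here n̂_z ≈ -0.083; the vertex latitude is φ_max = arccos|n̂_z| ≈ 85.2°.

≈ 85.2°N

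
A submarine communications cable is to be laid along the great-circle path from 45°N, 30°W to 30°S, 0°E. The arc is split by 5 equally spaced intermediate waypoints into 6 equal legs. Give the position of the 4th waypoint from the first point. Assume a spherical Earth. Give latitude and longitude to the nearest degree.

Convert each endpoint to a unit vector on the sphere (x = cos φ cos λ, y = cos φ sin λ, z = sin φ).
The central angle between the endpoints is δ = arccos(p₁·p₂) ≈ 1.393 rad (79.8°).
Interpolate at f = 4/6 with slerp weights a = sin((1−f)δ)/sin δ ≈ 0.455, b = sin(fδ)/sin δ ≈ 0.814.
p = a·p₁ + b·p₂ ≈ (0.983, -0.161, -0.085); φ = arcsin(p_z) ≈ -4.88°, λ = atan2(p_y, p_x) ≈ -9.29°.

≈ 5°S, 9°W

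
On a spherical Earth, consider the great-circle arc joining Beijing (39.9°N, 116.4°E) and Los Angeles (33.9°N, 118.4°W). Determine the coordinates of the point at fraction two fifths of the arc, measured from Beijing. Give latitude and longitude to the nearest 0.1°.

≈ 58.3°N, 166.0°E

Convert each endpoint to a unit vector on the sphere (x = cos φ cos λ, y = cos φ sin λ, z = sin φ).
The central angle between the endpoints is δ = arccos(p₁·p₂) ≈ 1.580 rad (90.5°).
Interpolate at f = 2/5 with slerp weights a = sin((1−f)δ)/sin δ ≈ 0.812, b = sin(fδ)/sin δ ≈ 0.591.
p = a·p₁ + b·p₂ ≈ (-0.510, 0.127, 0.851); φ = arcsin(p_z) ≈ 58.27°, λ = atan2(p_y, p_x) ≈ 166.04°.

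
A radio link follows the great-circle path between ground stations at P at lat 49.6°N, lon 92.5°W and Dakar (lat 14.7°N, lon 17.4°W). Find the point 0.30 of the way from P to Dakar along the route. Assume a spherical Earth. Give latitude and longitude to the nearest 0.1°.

≈ lat 44.9°N, lon 62.5°W

The haversine formula gives a central angle δ ≈ 1.208 rad (69.2°) between the endpoints.
Interpolate at f = 0.30 with slerp weights a = sin((1−f)δ)/sin δ ≈ 0.801, b = sin(fδ)/sin δ ≈ 0.379.
p = a·p₁ + b·p₂ ≈ (0.327, -0.628, 0.706); φ = arcsin(p_z) ≈ 44.90°, λ = atan2(p_y, p_x) ≈ -62.47°.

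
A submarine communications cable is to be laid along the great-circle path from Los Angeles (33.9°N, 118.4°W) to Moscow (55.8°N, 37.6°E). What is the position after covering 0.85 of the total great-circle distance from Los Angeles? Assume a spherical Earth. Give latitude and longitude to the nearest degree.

≈ 68°N, 26°E

Convert each endpoint to a unit vector on the sphere (x = cos φ cos λ, y = cos φ sin λ, z = sin φ).
The central angle between the endpoints is δ = arccos(p₁·p₂) ≈ 1.536 rad (88.0°).
Interpolate at f = 0.85 with slerp weights a = sin((1−f)δ)/sin δ ≈ 0.228, b = sin(fδ)/sin δ ≈ 0.966.
p = a·p₁ + b·p₂ ≈ (0.340, 0.164, 0.926); φ = arcsin(p_z) ≈ 67.82°, λ = atan2(p_y, p_x) ≈ 25.81°.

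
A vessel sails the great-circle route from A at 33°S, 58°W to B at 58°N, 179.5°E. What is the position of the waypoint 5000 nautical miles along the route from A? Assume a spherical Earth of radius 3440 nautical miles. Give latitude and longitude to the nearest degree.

Convert each endpoint to a unit vector on the sphere (x = cos φ cos λ, y = cos φ sin λ, z = sin φ).
The central angle between the endpoints is δ = arccos(p₁·p₂) ≈ 2.347 rad (134.5°). The total great-circle distance is δ·R ≈ 2.347 × 3440 ≈ 8074 nmi, so the target fraction is f = 5000/8074 ≈ 0.619.
Interpolate at f ≈ 0.619 with slerp weights a = sin((1−f)δ)/sin δ ≈ 1.092, b = sin(fδ)/sin δ ≈ 1.392.
p = a·p₁ + b·p₂ ≈ (-0.252, -0.770, 0.586); φ = arcsin(p_z) ≈ 35.84°, λ = atan2(p_y, p_x) ≈ -108.12°.

≈ 36°N, 108°W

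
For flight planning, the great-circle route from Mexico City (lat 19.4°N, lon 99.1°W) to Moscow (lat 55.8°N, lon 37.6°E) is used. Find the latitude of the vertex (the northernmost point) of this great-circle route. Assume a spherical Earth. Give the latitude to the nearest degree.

≈ 69°N

The great circle lies in the plane with unit normal n̂ = (p₁ × p₂)/|p₁ × p₂|.
Here n̂_z ≈ +0.366; the vertex latitude is φ_max = arccos|n̂_z| ≈ 68.5°.
Check via Clairaut: cos φ_max = |cos φ₁| · sin C = cos(19.4°)·sin(22.8°) ≈ 0.366, again giving ≈ 68.5°.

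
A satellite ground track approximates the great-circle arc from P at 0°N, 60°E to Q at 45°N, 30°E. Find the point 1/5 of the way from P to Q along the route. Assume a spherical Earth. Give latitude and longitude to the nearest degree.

Write both endpoints as unit vectors p₁, p₂ with components (cos φ cos λ, cos φ sin λ, sin φ).
The central angle between the endpoints is δ = arccos(p₁·p₂) ≈ 0.912 rad (52.2°).
Interpolate at f = 1/5 with slerp weights a = sin((1−f)δ)/sin δ ≈ 0.843, b = sin(fδ)/sin δ ≈ 0.229.
p = a·p₁ + b·p₂ ≈ (0.562, 0.811, 0.162); φ = arcsin(p_z) ≈ 9.33°, λ = atan2(p_y, p_x) ≈ 55.29°.

≈ 9°N, 55°E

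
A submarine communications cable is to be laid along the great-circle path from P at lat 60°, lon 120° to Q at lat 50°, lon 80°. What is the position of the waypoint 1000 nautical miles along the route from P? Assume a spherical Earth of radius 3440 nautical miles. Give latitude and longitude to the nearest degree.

From cos δ = sin φ₁ sin φ₂ + cos φ₁ cos φ₂ cos Δλ, the central angle is δ ≈ 0.428 rad (24.5°). The total great-circle distance is δ·R ≈ 0.428 × 3440 ≈ 1474 nmi, so the target fraction is f = 1000/1474 ≈ 0.679.
Interpolate at f ≈ 0.679 with slerp weights a = sin((1−f)δ)/sin δ ≈ 0.330, b = sin(fδ)/sin δ ≈ 0.690.
p = a·p₁ + b·p₂ ≈ (-0.006, 0.580, 0.815); φ = arcsin(p_z) ≈ 54.56°, λ = atan2(p_y, p_x) ≈ 90.56°.

≈ lat 55°, lon 91°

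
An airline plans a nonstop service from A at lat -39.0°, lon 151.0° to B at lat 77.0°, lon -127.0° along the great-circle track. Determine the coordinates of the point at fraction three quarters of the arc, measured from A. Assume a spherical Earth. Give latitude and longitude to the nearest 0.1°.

≈ lat 52.6°, lon 177.9°

Write both endpoints as unit vectors p₁, p₂ with components (cos φ cos λ, cos φ sin λ, sin φ).
The central angle between the endpoints is δ = arccos(p₁·p₂) ≈ 2.200 rad (126.1°).
Interpolate at f = 3/4 with slerp weights a = sin((1−f)δ)/sin δ ≈ 0.647, b = sin(fδ)/sin δ ≈ 1.233.
p = a·p₁ + b·p₂ ≈ (-0.607, 0.022, 0.795); φ = arcsin(p_z) ≈ 52.63°, λ = atan2(p_y, p_x) ≈ 177.91°.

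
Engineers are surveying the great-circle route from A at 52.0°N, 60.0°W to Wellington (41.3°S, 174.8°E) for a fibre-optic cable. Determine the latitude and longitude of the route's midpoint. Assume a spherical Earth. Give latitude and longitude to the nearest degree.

≈ 11°N, 133°W

From cos δ = sin φ₁ sin φ₂ + cos φ₁ cos φ₂ cos Δλ, the central angle is δ ≈ 2.476 rad (141.9°).
Interpolate at f = 1/2 with slerp weights a = sin((1−f)δ)/sin δ ≈ 1.531, b = sin(fδ)/sin δ ≈ 1.531.
p = a·p₁ + b·p₂ ≈ (-0.674, -0.712, 0.196); φ = arcsin(p_z) ≈ 11.30°, λ = atan2(p_y, p_x) ≈ -133.43°.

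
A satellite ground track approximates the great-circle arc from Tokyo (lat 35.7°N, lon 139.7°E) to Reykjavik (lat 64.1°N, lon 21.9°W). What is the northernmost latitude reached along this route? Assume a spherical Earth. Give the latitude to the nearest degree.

The great circle lies in the plane with unit normal n̂ = (p₁ × p₂)/|p₁ × p₂|.
Here n̂_z ≈ -0.114; the vertex latitude is φ_max = arccos|n̂_z| ≈ 83.5°.

≈ 83°N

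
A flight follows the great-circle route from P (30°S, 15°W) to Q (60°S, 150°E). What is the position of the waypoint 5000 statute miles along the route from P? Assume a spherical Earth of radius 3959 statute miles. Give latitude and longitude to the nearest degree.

≈ (76°S, 135°E)

Convert each endpoint to a unit vector on the sphere (x = cos φ cos λ, y = cos φ sin λ, z = sin φ).
The central angle between the endpoints is δ = arccos(p₁·p₂) ≈ 1.556 rad (89.2°). The total great-circle distance is δ·R ≈ 1.556 × 3959 ≈ 6160 mi, so the target fraction is f = 5000/6160 ≈ 0.812.
Interpolate at f ≈ 0.812 with slerp weights a = sin((1−f)δ)/sin δ ≈ 0.289, b = sin(fδ)/sin δ ≈ 0.953.
p = a·p₁ + b·p₂ ≈ (-0.171, 0.174, -0.970); φ = arcsin(p_z) ≈ -75.90°, λ = atan2(p_y, p_x) ≈ 134.58°.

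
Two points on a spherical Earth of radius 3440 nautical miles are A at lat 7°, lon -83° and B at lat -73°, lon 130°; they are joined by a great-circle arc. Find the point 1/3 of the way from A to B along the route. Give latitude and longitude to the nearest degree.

Write both endpoints as unit vectors p₁, p₂ with components (cos φ cos λ, cos φ sin λ, sin φ).
The central angle between the endpoints is δ = arccos(p₁·p₂) ≈ 1.939 rad (111.1°).
Interpolate at f = 1/3 with slerp weights a = sin((1−f)δ)/sin δ ≈ 1.031, b = sin(fδ)/sin δ ≈ 0.646.
p = a·p₁ + b·p₂ ≈ (0.003, -0.871, -0.492); φ = arcsin(p_z) ≈ -29.45°, λ = atan2(p_y, p_x) ≈ -89.78°.

≈ lat -29°, lon -90°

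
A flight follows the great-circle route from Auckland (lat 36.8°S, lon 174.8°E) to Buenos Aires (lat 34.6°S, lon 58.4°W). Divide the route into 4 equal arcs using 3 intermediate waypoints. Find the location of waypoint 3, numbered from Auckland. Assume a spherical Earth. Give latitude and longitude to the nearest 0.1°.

≈ lat 50.4°S, lon 81.9°W

Convert each endpoint to a unit vector on the sphere (x = cos φ cos λ, y = cos φ sin λ, z = sin φ).
The central angle between the endpoints is δ = arccos(p₁·p₂) ≈ 1.625 rad (93.1°).
Interpolate at f = 3/4 with slerp weights a = sin((1−f)δ)/sin δ ≈ 0.396, b = sin(fδ)/sin δ ≈ 0.940.
p = a·p₁ + b·p₂ ≈ (0.090, -0.630, -0.771); φ = arcsin(p_z) ≈ -50.45°, λ = atan2(p_y, p_x) ≈ -81.89°.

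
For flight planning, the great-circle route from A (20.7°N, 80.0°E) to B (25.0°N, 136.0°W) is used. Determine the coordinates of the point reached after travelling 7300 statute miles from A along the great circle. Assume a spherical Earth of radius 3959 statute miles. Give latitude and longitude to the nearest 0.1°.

≈ (37.1°N, 149.7°W)

Write both endpoints as unit vectors p₁, p₂ with components (cos φ cos λ, cos φ sin λ, sin φ).
The central angle between the endpoints is δ = arccos(p₁·p₂) ≈ 2.137 rad (122.4°). The total great-circle distance is δ·R ≈ 2.137 × 3959 ≈ 8461 mi, so the target fraction is f = 7300/8461 ≈ 0.863.
Interpolate at f ≈ 0.863 with slerp weights a = sin((1−f)δ)/sin δ ≈ 0.342, b = sin(fδ)/sin δ ≈ 1.141.
p = a·p₁ + b·p₂ ≈ (-0.688, -0.403, 0.603); φ = arcsin(p_z) ≈ 37.11°, λ = atan2(p_y, p_x) ≈ -149.66°.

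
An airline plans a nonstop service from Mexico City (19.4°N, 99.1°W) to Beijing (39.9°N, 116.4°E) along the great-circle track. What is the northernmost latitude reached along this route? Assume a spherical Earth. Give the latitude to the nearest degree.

The great circle lies in the plane with unit normal n̂ = (p₁ × p₂)/|p₁ × p₂|.
Here n̂_z ≈ -0.453; the vertex latitude is φ_max = arccos|n̂_z| ≈ 63.0°.
Check via Clairaut: cos φ_max = |cos φ₁| · sin C = cos(19.4°)·sin(28.7°) ≈ 0.453, again giving ≈ 63.0°.

≈ 63°N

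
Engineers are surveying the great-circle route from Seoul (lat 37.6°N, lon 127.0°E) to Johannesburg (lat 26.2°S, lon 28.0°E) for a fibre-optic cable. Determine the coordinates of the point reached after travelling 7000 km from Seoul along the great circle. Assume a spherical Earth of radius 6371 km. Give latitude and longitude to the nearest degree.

≈ lat 4°N, lon 68°E

Convert each endpoint to a unit vector on the sphere (x = cos φ cos λ, y = cos φ sin λ, z = sin φ).
The central angle between the endpoints is δ = arccos(p₁·p₂) ≈ 1.961 rad (112.4°). The total great-circle distance is δ·R ≈ 1.961 × 6371 ≈ 12495 km, so the target fraction is f = 7000/12495 ≈ 0.560.
Interpolate at f ≈ 0.560 with slerp weights a = sin((1−f)δ)/sin δ ≈ 0.821, b = sin(fδ)/sin δ ≈ 0.963.
p = a·p₁ + b·p₂ ≈ (0.371, 0.925, 0.076); φ = arcsin(p_z) ≈ 4.35°, λ = atan2(p_y, p_x) ≈ 68.13°.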